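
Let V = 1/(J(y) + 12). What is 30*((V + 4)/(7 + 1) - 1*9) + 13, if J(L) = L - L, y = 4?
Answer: -3867/16 ≈ -241.69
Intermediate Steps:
J(L) = 0
V = 1/12 (V = 1/(0 + 12) = 1/12 ≈ 0.083333)
30*((V + 4)/(7 + 1) - 1*9) + 13 = 30*((1/12 + 4)/(7 + 1) - 1*9) + 13 = 30*((49/12)/8 - 9) + 13 = 30*((49/12)*(1/8) - 9) + 13 = 30*(49/96 - 9) + 13 = 30*(-815/96) + 13 = -4075/16 + 13 = -3867/16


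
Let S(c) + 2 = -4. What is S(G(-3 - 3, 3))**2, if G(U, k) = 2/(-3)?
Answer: 36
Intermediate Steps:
G(U, k) = -2/3 (G(U, k) = 2*(-1/3) = -2/3)
S(c) = -6 (S(c) = -2 - 4 = -6)
S(G(-3 - 3, 3))**2 = (-6)**2 = 36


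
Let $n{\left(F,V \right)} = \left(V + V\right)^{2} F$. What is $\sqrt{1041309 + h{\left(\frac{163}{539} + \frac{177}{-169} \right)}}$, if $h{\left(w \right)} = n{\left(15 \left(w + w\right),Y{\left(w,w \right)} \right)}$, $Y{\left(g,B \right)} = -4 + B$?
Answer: $\frac{\sqrt{8640890994760258667829}}{91182091} \approx 1019.5$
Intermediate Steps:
$n{\left(F,V \right)} = 4 F V^{2}$ ($n{\left(F,V \right)} = \left(2 V\right)^{2} F = 4 V^{2} F = 4 F V^{2}$)
$h{\left(w \right)} = 120 w \left(-4 + w\right)^{2}$ ($h{\left(w \right)} = 4 \cdot 15 \left(w + w\right) \left(-4 + w\right)^{2} = 4 \cdot 15 \cdot 2 w \left(-4 + w\right)^{2} = 4 \cdot 30 w \left(-4 + w\right)^{2} = 120 w \left(-4 + w\right)^{2}$)
$\sqrt{1041309 + h{\left(\frac{163}{539} + \frac{177}{-169} \right)}} = \sqrt{1041309 + 120 \left(\frac{163}{539} + \frac{177}{-169}\right) \left(-4 + \left(\frac{163}{539} + \frac{177}{-169}\right)\right)^{2}} = \sqrt{1041309 + 120 \left(163 \cdot \frac{1}{539} + 177 \left(- \frac{1}{169}\right)\right) \left(-4 + \left(163 \cdot \frac{1}{539} + 177 \left(- \frac{1}{169}\right)\right)\right)^{2}} = \sqrt{1041309 + 120 \left(\frac{163}{539} - \frac{177}{169}\right) \left(-4 + \left(\frac{163}{539} - \frac{177}{169}\right)\right)^{2}} = \sqrt{1041309 + 120 \left(- \frac{67856}{91091}\right) \left(-4 - \frac{67856}{91091}\right)^{2}} = \sqrt{1041309 + 120 \left(- \frac{67856}{91091}\right) \left(- \frac{432220}{91091}\right)^{2}} = \sqrt{1041309 + 120 \left(- \frac{67856}{91091}\right) \frac{186814128400}{8297570281}} = \sqrt{1041309 - \frac{1521175139605248000}{755833974466571}} = \sqrt{\frac{785535544978205333439}{755833974466571}} = \frac{\sqrt{8640890994760258667829}}{91182091}$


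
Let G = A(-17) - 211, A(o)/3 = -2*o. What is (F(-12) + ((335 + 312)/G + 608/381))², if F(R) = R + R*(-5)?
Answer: 3287538306649/1724657841 ≈ 1906.2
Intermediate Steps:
F(R) = -4*R (F(R) = R - 5*R = -4*R)
A(o) = -6*o (A(o) = 3*(-2*o) = -6*o)
G = -109 (G = -6*(-17) - 211 = 102 - 211 = -109)
(F(-12) + ((335 + 312)/G + 608/381))² = (-4*(-12) + ((335 + 312)/(-109) + 608/381))² = (48 + (647*(-1/109) + 608*(1/381)))² = (48 + (-647/109 + 608/381))² = (48 - 180235/41529)² = (1813157/41529)² = 3287538306649/1724657841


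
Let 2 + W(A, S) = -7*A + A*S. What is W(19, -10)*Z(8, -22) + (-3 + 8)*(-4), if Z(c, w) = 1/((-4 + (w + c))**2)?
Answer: -6805/324 ≈ -21.003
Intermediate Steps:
W(A, S) = -2 - 7*A + A*S (W(A, S) = -2 + (-7*A + A*S) = -2 - 7*A + A*S)
Z(c, w) = (-4 + c + w)**(-2) (Z(c, w) = 1/((-4 + (c + w))**2) = 1/((-4 + c + w)**2) = (-4 + c + w)**(-2))
W(19, -10)*Z(8, -22) + (-3 + 8)*(-4) = (-2 - 7*19 + 19*(-10))/(-4 + 8 - 22)**2 + (-3 + 8)*(-4) = (-2 - 133 - 190)/(-18)**2 + 5*(-4) = -325*1/324 - 20 = -325/324 - 20 = -6805/324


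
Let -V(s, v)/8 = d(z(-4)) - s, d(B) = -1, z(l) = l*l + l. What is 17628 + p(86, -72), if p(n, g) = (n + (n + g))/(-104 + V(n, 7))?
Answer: 2608969/148 ≈ 17628.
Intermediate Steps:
z(l) = l + l**2 (z(l) = l**2 + l = l + l**2)
V(s, v) = 8 + 8*s (V(s, v) = -8*(-1 - s) = 8 + 8*s)
p(n, g) = (g + 2*n)/(-96 + 8*n) (p(n, g) = (n + (n + g))/(-104 + (8 + 8*n)) = (n + (g + n))/(-96 + 8*n) = (g + 2*n)/(-96 + 8*n))
17628 + p(86, -72) = 17628 + (-72 + 2*86)/(8*(-12 + 86)) = 17628 + (1/8)*(-72 + 172)/74 = 17628 + (1/8)*(1/74)*100 = 17628 + 25/148 = 2608969/148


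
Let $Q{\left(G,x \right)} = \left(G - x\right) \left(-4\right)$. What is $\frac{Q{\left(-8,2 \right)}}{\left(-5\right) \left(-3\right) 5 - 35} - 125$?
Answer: $-124$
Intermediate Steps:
$Q{\left(G,x \right)} = - 4 G + 4 x$
$\frac{Q{\left(-8,2 \right)}}{\left(-5\right) \left(-3\right) 5 - 35} - 125 = \frac{\left(-4\right) \left(-8\right) + 4 \cdot 2}{\left(-5\right) \left(-3\right) 5 - 35} - 125 = \frac{32 + 8}{15 \cdot 5 - 35} - 125 = \frac{40}{75 - 35} - 125 = \frac{40}{40} - 125 = 40 \cdot \frac{1}{40} - 125 = 1 - 125 = -124$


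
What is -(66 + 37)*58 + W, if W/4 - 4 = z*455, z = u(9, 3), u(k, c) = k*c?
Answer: 43182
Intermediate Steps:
u(k, c) = c*k
z = 27 (z = 3*9 = 27)
W = 49156 (W = 16 + 4*(27*455) = 16 + 4*12285 = 16 + 49140 = 49156)
-(66 + 37)*58 + W = -(66 + 37)*58 + 49156 = -103*58 + 49156 = -1*5974 + 49156 = -5974 + 49156 = 43182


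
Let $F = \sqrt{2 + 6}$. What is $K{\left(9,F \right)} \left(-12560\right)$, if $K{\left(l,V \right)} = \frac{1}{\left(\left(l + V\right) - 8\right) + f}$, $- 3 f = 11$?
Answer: $-37680 - 28260 \sqrt{2} \approx -77646.0$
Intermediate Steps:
$F = 2 \sqrt{2}$ ($F = \sqrt{8} = 2 \sqrt{2} \approx 2.8284$)
$f = - \frac{11}{3}$ ($f = \left(- \frac{1}{3}\right) 11 = - \frac{11}{3} \approx -3.6667$)
$K{\left(l,V \right)} = \frac{1}{- \frac{35}{3} + V + l}$ ($K{\left(l,V \right)} = \frac{1}{\left(\left(l + V\right) - 8\right) - \frac{11}{3}} = \frac{1}{\left(\left(V + l\right) - 8\right) - \frac{11}{3}} = \frac{1}{\left(-8 + V + l\right) - \frac{11}{3}} = \frac{1}{- \frac{35}{3} + V + l}$)
$K{\left(9,F \right)} \left(-12560\right) = \frac{3}{-35 + 3 \cdot 2 \sqrt{2} + 3 \cdot 9} \left(-12560\right) = \frac{3}{-35 + 6 \sqrt{2} + 27} \left(-12560\right) = \frac{3}{-8 + 6 \sqrt{2}} \left(-12560\right) = - \frac{37680}{-8 + 6 \sqrt{2}}$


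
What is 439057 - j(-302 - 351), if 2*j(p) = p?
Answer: 878767/2 ≈ 4.3938e+5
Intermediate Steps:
j(p) = p/2
439057 - j(-302 - 351) = 439057 - (-302 - 351)/2 = 439057 - (-653)/2 = 439057 - 1*(-653/2) = 439057 + 653/2 = 878767/2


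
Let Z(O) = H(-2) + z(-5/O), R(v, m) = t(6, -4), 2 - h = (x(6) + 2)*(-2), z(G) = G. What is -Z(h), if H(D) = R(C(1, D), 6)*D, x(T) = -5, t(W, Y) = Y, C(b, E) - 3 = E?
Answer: -37/4 ≈ -9.2500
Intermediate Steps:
C(b, E) = 3 + E
h = -4 (h = 2 - (-5 + 2)*(-2) = 2 - (-3)*(-2) = 2 - 1*6 = 2 - 6 = -4)
R(v, m) = -4
H(D) = -4*D
Z(O) = 8 - 5/O (Z(O) = -4*(-2) - 5/O = 8 - 5/O)
-Z(h) = -(8 - 5/(-4)) = -(8 - 5*(-¼)) = -(8 + 5/4) = -1*37/4 = -37/4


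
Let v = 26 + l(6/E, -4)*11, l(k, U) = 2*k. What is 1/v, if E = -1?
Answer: -1/106 ≈ -0.0094340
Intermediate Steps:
v = -106 (v = 26 + (2*(6/(-1)))*11 = 26 + (2*(6*(-1)))*11 = 26 + (2*(-6))*11 = 26 - 12*11 = 26 - 132 = -106)
1/v = 1/(-106) = -1/106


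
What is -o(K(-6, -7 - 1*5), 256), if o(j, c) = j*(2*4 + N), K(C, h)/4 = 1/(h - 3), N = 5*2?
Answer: 24/5 ≈ 4.8000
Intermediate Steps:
N = 10
K(C, h) = 4/(-3 + h) (K(C, h) = 4/(h - 3) = 4/(-3 + h))
o(j, c) = 18*j (o(j, c) = j*(2*4 + 10) = j*(8 + 10) = j*18 = 18*j)
-o(K(-6, -7 - 1*5), 256) = -18*4/(-3 + (-7 - 1*5)) = -18*4/(-3 + (-7 - 5)) = -18*4/(-3 - 12) = -18*4/(-15) = -18*4*(-1/15) = -18*(-4)/15 = -1*(-24/5) = 24/5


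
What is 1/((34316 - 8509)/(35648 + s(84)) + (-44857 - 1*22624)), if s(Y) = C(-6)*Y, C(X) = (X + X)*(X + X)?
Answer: -47744/3221787057 ≈ -1.4819e-5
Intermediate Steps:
C(X) = 4*X² (C(X) = (2*X)*(2*X) = 4*X²)
s(Y) = 144*Y (s(Y) = (4*(-6)²)*Y = (4*36)*Y = 144*Y)
1/((34316 - 8509)/(35648 + s(84)) + (-44857 - 1*22624)) = 1/((34316 - 8509)/(35648 + 144*84) + (-44857 - 1*22624)) = 1/(25807/(35648 + 12096) + (-44857 - 22624)) = 1/(25807/47744 - 67481) = 1/(-3221787057/47744) = -47744/3221787057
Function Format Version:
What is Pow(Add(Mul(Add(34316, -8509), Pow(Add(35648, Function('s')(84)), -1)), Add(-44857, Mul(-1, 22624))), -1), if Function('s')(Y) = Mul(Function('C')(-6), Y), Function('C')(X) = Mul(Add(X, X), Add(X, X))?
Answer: Rational(-47744, 3221787057) ≈ -1.4819e-5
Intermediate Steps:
Function('C')(X) = Mul(4, Pow(X, 2)) (Function('C')(X) = Mul(Mul(2, X), Mul(2, X)) = Mul(4, Pow(X, 2)))
Function('s')(Y) = Mul(144, Y) (Function('s')(Y) = Mul(Mul(4, Pow(-6, 2)), Y) = Mul(Mul(4, 36), Y) = Mul(144, Y))
Pow(Add(Mul(Add(34316, -8509), Pow(Add(35648, Function('s')(84)), -1)), Add(-44857, Mul(-1, 22624))), -1) = Pow(Add(Mul(Add(34316, -8509), Pow(Add(35648, Mul(144, 84)), -1)), Add(-44857, Mul(-1, 22624))), -1) = Pow(Add(Mul(25807, Pow(Add(35648, 12096), -1)), Add(-44857, -22624)), -1) = Pow(Add(Mul(25807, Pow(47744, -1)), -67481), -1) = Pow(Add(Mul(25807, Rational(1, 47744)), -67481), -1) = Pow(Add(Rational(25807, 47744), -67481), -1) = Pow(Rational(-3221787057, 47744), -1) = Rational(-47744, 3221787057)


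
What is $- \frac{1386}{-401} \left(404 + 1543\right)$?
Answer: $\frac{2698542}{401} \approx 6729.5$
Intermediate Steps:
$- \frac{1386}{-401} \left(404 + 1543\right) = \left(-1386\right) \left(- \frac{1}{401}\right) 1947 = \frac{1386}{401} \cdot 1947 = \frac{2698542}{401}$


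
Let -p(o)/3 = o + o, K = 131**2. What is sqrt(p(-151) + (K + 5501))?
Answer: 4*sqrt(1473) ≈ 153.52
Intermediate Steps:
K = 17161
p(o) = -6*o (p(o) = -3*(o + o) = -6*o)
sqrt(p(-151) + (K + 5501)) = sqrt(-6*(-151) + (17161 + 5501)) = sqrt(906 + 22662) = sqrt(23568) = 4*sqrt(1473)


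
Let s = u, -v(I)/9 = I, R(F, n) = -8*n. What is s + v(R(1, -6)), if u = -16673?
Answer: -17105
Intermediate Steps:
v(I) = -9*I
s = -16673
s + v(R(1, -6)) = -16673 - (-72)*(-6) = -16673 - 9*48 = -16673 - 432 = -17105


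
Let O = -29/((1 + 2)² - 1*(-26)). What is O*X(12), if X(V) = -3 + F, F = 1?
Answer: 58/35 ≈ 1.6571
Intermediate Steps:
X(V) = -2 (X(V) = -3 + 1 = -2)
O = -29/35 (O = -29/(3² + 26) = -29/(9 + 26) = -29/35 ≈ -0.82857)
O*X(12) = -29/35*(-2) = 58/35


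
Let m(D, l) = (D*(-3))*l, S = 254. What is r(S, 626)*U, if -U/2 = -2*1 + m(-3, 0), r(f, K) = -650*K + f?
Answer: -1626584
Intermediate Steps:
m(D, l) = -3*D*l (m(D, l) = (-3*D)*l = -3*D*l)
r(f, K) = f - 650*K
U = 4 (U = -2*(-2*1 - 3*(-3)*0) = -2*(-2 + 0) = -2*(-2) = 4)
r(S, 626)*U = (254 - 650*626)*4 = (254 - 406900)*4 = -406646*4 = -1626584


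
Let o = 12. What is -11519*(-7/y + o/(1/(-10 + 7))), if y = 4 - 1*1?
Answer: 1324685/3 ≈ 4.4156e+5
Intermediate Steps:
y = 3 (y = 4 - 1 = 3)
-11519*(-7/y + o/(1/(-10 + 7))) = -11519*(-7/3 + 12/(1/(-10 + 7))) = -11519*(-7*⅓ + 12/(1/(-3))) = -11519*(-7/3 + 12/(-⅓)) = -11519*(-7/3 + 12*(-3)) = -11519*(-7/3 - 36) = -11519*(-115/3) = 1324685/3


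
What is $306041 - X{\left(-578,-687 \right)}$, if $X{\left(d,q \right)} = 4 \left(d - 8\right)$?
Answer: $308385$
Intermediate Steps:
$X{\left(d,q \right)} = -32 + 4 d$ ($X{\left(d,q \right)} = 4 \left(-8 + d\right) = -32 + 4 d$)
$306041 - X{\left(-578,-687 \right)} = 306041 - \left(-32 + 4 \left(-578\right)\right) = 306041 - \left(-32 - 2312\right) = 306041 - -2344 = 306041 + 2344 = 308385$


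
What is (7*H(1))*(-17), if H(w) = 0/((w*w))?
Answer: 0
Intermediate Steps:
H(w) = 0 (H(w) = 0/(w²) = 0/w² = 0)
(7*H(1))*(-17) = (7*0)*(-17) = 0*(-17) = 0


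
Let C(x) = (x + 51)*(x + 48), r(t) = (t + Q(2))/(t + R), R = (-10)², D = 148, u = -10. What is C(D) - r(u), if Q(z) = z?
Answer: 1755184/45 ≈ 39004.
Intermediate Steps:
R = 100
r(t) = (2 + t)/(100 + t) (r(t) = (t + 2)/(t + 100) = (2 + t)/(100 + t))
C(x) = (48 + x)*(51 + x) (C(x) = (51 + x)*(48 + x) = (48 + x)*(51 + x))
C(D) - r(u) = (2448 + 148² + 99*148) - (2 - 10)/(100 - 10) = (2448 + 21904 + 14652) - (-8)/90 = 39004 - (-8)/90 = 39004 - 1*(-4/45) = 39004 + 4/45 = 1755184/45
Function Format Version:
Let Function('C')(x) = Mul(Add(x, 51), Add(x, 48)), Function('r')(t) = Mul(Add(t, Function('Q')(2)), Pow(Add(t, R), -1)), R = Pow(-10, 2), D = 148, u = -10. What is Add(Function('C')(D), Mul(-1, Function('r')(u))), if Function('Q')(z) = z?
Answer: Rational(1755184, 45) ≈ 39004.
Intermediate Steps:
R = 100
Function('r')(t) = Mul(Pow(Add(100, t), -1), Add(2, t)) (Function('r')(t) = Mul(Add(t, 2), Pow(Add(t, 100), -1)) = Mul(Add(2, t), Pow(Add(100, t), -1)) = Mul(Pow(Add(100, t), -1), Add(2, t)))
Function('C')(x) = Mul(Add(48, x), Add(51, x)) (Function('C')(x) = Mul(Add(51, x), Add(48, x)) = Mul(Add(48, x), Add(51, x)))
Add(Function('C')(D), Mul(-1, Function('r')(u))) = Add(Add(2448, Pow(148, 2), Mul(99, 148)), Mul(-1, Mul(Pow(Add(100, -10), -1), Add(2, -10)))) = Add(Add(2448, 21904, 14652), Mul(-1, Mul(Pow(90, -1), -8))) = Add(39004, Mul(-1, Mul(Rational(1, 90), -8))) = Add(39004, Mul(-1, Rational(-4, 45))) = Add(39004, Rational(4, 45)) = Rational(1755184, 45)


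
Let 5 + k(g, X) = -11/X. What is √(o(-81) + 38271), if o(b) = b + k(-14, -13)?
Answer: 4*√403338/13 ≈ 195.41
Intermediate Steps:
k(g, X) = -5 - 11/X
o(b) = -54/13 + b (o(b) = b + (-5 - 11/(-13)) = b + (-5 - 11*(-1/13)) = b + (-5 + 11/13) = b - 54/13 = -54/13 + b)
√(o(-81) + 38271) = √((-54/13 - 81) + 38271) = √(-1107/13 + 38271) = √(496416/13) = 4*√403338/13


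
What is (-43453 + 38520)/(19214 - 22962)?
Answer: 4933/3748 ≈ 1.3162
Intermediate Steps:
(-43453 + 38520)/(19214 - 22962) = -4933/(-3748) = -4933*(-1/3748) = 4933/3748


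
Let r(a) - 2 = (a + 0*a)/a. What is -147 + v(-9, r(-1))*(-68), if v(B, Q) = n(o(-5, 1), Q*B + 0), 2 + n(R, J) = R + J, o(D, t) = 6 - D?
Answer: 1077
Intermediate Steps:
r(a) = 3 (r(a) = 2 + (a + 0*a)/a = 2 + (a + 0)/a = 2 + a/a = 2 + 1 = 3)
n(R, J) = -2 + J + R (n(R, J) = -2 + (R + J) = -2 + (J + R) = -2 + J + R)
v(B, Q) = 9 + B*Q (v(B, Q) = -2 + (Q*B + 0) + (6 - 1*(-5)) = -2 + (B*Q + 0) + (6 + 5) = -2 + B*Q + 11 = 9 + B*Q)
-147 + v(-9, r(-1))*(-68) = -147 + (9 - 9*3)*(-68) = -147 + (9 - 27)*(-68) = -147 - 18*(-68) = -147 + 1224 = 1077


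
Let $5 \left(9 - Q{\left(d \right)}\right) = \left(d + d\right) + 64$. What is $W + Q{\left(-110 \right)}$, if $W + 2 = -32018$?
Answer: $- \frac{159899}{5} \approx -31980.0$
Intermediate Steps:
$Q{\left(d \right)} = - \frac{19}{5} - \frac{2 d}{5}$ ($Q{\left(d \right)} = 9 - \frac{\left(d + d\right) + 64}{5} = 9 - \frac{2 d + 64}{5} = 9 - \frac{64 + 2 d}{5} = 9 - \left(\frac{64}{5} + \frac{2 d}{5}\right) = - \frac{19}{5} - \frac{2 d}{5}$)
$W = -32020$ ($W = -2 - 32018 = -32020$)
$W + Q{\left(-110 \right)} = -32020 - - \frac{201}{5} = -32020 + \left(- \frac{19}{5} + 44\right) = -32020 + \frac{201}{5} = - \frac{159899}{5}$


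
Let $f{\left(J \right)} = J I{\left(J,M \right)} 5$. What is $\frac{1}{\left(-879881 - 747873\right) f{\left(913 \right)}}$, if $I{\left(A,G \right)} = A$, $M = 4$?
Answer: $- \frac{1}{6784226370130} \approx -1.474 \cdot 10^{-13}$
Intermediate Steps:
$f{\left(J \right)} = 5 J^{2}$ ($f{\left(J \right)} = J J 5 = J^{2} \cdot 5 = 5 J^{2}$)
$\frac{1}{\left(-879881 - 747873\right) f{\left(913 \right)}} = \frac{1}{\left(-879881 - 747873\right) 5 \cdot 913^{2}} = \frac{1}{\left(-1627754\right) 5 \cdot 833569} = - \frac{1}{1627754 \cdot 4167845} = \left(- \frac{1}{1627754}\right) \frac{1}{4167845} = - \frac{1}{6784226370130}$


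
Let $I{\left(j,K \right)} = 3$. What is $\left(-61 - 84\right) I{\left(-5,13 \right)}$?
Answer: $-435$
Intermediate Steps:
$\left(-61 - 84\right) I{\left(-5,13 \right)} = \left(-61 - 84\right) 3 = \left(-145\right) 3 = -435$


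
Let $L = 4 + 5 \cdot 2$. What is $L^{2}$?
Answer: $196$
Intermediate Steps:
$L = 14$ ($L = 4 + 10 = 14$)
$L^{2} = 14^{2} = 196$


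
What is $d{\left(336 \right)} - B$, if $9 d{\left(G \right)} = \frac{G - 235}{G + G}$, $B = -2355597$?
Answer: $\frac{14246650757}{6048} \approx 2.3556 \cdot 10^{6}$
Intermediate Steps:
$d{\left(G \right)} = \frac{-235 + G}{18 G}$ ($d{\left(G \right)} = \frac{\left(G - 235\right) \frac{1}{G + G}}{9} = \frac{\left(-235 + G\right) \frac{1}{2 G}}{9} = \frac{\frac{1}{2} \frac{1}{G} \left(-235 + G\right)}{9} = \frac{-235 + G}{18 G}$)
$d{\left(336 \right)} - B = \frac{-235 + 336}{18 \cdot 336} - -2355597 = \frac{1}{18} \cdot \frac{1}{336} \cdot 101 + 2355597 = \frac{101}{6048} + 2355597 = \frac{14246650757}{6048}$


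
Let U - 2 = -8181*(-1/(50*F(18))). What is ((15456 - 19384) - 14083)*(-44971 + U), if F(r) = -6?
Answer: 81042781897/100 ≈ 8.1043e+8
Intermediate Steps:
U = -2527/100 (U = 2 - 8181/((-50*(-6))) = 2 - 8181/300 = 2 - 8181*1/300 = 2 - 2727/100 = -2527/100 ≈ -25.270)
((15456 - 19384) - 14083)*(-44971 + U) = ((15456 - 19384) - 14083)*(-44971 - 2527/100) = (-3928 - 14083)*(-4499627/100) = -18011*(-4499627/100) = 81042781897/100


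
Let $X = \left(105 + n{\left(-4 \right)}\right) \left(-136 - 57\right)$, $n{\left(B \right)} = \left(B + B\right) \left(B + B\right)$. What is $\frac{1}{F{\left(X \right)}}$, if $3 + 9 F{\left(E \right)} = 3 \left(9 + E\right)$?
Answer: $- \frac{3}{32609} \approx -9.1999 \cdot 10^{-5}$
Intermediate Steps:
$n{\left(B \right)} = 4 B^{2}$ ($n{\left(B \right)} = 2 B 2 B = 4 B^{2}$)
$X = -32617$ ($X = \left(105 + 4 \left(-4\right)^{2}\right) \left(-136 - 57\right) = \left(105 + 4 \cdot 16\right) \left(-193\right) = \left(105 + 64\right) \left(-193\right) = 169 \left(-193\right) = -32617$)
$F{\left(E \right)} = \frac{8}{3} + \frac{E}{3}$ ($F{\left(E \right)} = - \frac{1}{3} + \frac{3 \left(9 + E\right)}{9} = - \frac{1}{3} + \frac{27 + 3 E}{9} = - \frac{1}{3} + \left(3 + \frac{E}{3}\right) = \frac{8}{3} + \frac{E}{3}$)
$\frac{1}{F{\left(X \right)}} = \frac{1}{\frac{8}{3} + \frac{1}{3} \left(-32617\right)} = \frac{1}{\frac{8}{3} - \frac{32617}{3}} = \frac{1}{- \frac{32609}{3}} = - \frac{3}{32609}$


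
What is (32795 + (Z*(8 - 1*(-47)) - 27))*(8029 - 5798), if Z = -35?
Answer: 68810733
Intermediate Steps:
(32795 + (Z*(8 - 1*(-47)) - 27))*(8029 - 5798) = (32795 + (-35*(8 - 1*(-47)) - 27))*(8029 - 5798) = (32795 + (-35*(8 + 47) - 27))*2231 = (32795 + (-35*55 - 27))*2231 = (32795 + (-1925 - 27))*2231 = (32795 - 1952)*2231 = 30843*2231 = 68810733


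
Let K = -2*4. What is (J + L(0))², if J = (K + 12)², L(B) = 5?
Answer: 441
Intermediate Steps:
K = -8
J = 16 (J = (-8 + 12)² = 4² = 16)
(J + L(0))² = (16 + 5)² = 21² = 441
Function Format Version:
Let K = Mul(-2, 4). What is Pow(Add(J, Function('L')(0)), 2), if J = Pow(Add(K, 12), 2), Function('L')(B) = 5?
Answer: 441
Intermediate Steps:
K = -8
J = 16 (J = Pow(Add(-8, 12), 2) = Pow(4, 2) = 16)
Pow(Add(J, Function('L')(0)), 2) = Pow(Add(16, 5), 2) = Pow(21, 2) = 441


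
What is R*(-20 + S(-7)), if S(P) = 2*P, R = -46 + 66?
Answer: -680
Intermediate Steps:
R = 20
R*(-20 + S(-7)) = 20*(-20 + 2*(-7)) = 20*(-20 - 14) = 20*(-34) = -680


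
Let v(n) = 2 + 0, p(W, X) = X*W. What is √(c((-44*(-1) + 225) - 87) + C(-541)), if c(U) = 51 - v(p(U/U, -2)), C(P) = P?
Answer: 2*I*√123 ≈ 22.181*I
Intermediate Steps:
p(W, X) = W*X
v(n) = 2
c(U) = 49 (c(U) = 51 - 1*2 = 51 - 2 = 49)
√(c((-44*(-1) + 225) - 87) + C(-541)) = √(49 - 541) = √(-492) = 2*I*√123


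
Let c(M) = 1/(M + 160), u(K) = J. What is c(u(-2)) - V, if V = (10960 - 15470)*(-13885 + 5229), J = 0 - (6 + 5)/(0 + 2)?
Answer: -12062915038/309 ≈ -3.9039e+7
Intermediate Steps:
J = -11/2 (J = 0 - 11/2 = -11/2 ≈ -5.5000)
V = 39038560 (V = -4510*(-8656) = 39038560)
u(K) = -11/2
c(M) = 1/(160 + M)
c(u(-2)) - V = 1/(160 - 11/2) - 1*39038560 = 1/(309/2) - 39038560 = 2/309 - 39038560 = -12062915038/309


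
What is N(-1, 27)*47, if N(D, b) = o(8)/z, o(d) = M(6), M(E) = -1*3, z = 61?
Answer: -141/61 ≈ -2.3115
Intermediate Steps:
M(E) = -3
o(d) = -3
N(D, b) = -3/61
N(-1, 27)*47 = -3/61*47 = -141/61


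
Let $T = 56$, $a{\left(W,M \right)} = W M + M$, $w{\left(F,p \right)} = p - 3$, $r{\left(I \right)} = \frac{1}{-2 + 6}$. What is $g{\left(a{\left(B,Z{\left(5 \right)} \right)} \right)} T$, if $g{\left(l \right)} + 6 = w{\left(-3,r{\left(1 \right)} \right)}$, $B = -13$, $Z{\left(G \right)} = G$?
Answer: $-490$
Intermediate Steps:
$r{\left(I \right)} = \frac{1}{4}$
$w{\left(F,p \right)} = -3 + p$
$a{\left(W,M \right)} = M + M W$ ($a{\left(W,M \right)} = M W + M = M + M W$)
$g{\left(l \right)} = - \frac{35}{4}$ ($g{\left(l \right)} = -6 + \left(-3 + \frac{1}{4}\right) = -6 - \frac{11}{4} = - \frac{35}{4}$)
$g{\left(a{\left(B,Z{\left(5 \right)} \right)} \right)} T = \left(- \frac{35}{4}\right) 56 = -490$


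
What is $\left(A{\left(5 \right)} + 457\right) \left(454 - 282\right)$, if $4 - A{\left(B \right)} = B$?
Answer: $78432$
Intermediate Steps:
$A{\left(B \right)} = 4 - B$
$\left(A{\left(5 \right)} + 457\right) \left(454 - 282\right) = \left(\left(4 - 5\right) + 457\right) \left(454 - 282\right) = \left(-1 + 457\right) \left(454 - 282\right) = 456 \cdot 172 = 78432$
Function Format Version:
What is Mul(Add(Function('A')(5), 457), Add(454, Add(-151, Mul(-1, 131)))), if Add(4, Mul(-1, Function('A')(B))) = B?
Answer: 78432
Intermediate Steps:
Function('A')(B) = Add(4, Mul(-1, B))
Mul(Add(Function('A')(5), 457), Add(454, Add(-151, Mul(-1, 131)))) = Mul(Add(Add(4, Mul(-1, 5)), 457), Add(454, Add(-151, Mul(-1, 131)))) = Mul(Add(Add(4, -5), 457), Add(454, Add(-151, -131))) = Mul(Add(-1, 457), Add(454, -282)) = Mul(456, 172) = 78432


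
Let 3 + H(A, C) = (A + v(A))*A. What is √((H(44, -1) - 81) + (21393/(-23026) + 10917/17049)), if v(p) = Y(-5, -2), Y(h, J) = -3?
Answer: √29447460319461407890/130856758 ≈ 41.469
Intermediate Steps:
v(p) = -3
H(A, C) = -3 + A*(-3 + A) (H(A, C) = -3 + (A - 3)*A = -3 + (-3 + A)*A = -3 + A*(-3 + A))
√((H(44, -1) - 81) + (21393/(-23026) + 10917/17049)) = √(((-3 + 44² - 3*44) - 81) + (21393/(-23026) + 10917/17049)) = √(((-3 + 1936 - 132) - 81) + (21393*(-1/23026) + 10917*(1/17049))) = √((1801 - 81) + (-21393/23026 + 3639/5683)) = √(1720 - 37784805/130856758) = √(225035838955/130856758) = √29447460319461407890/130856758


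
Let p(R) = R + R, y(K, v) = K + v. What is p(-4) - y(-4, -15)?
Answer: 11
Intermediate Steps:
p(R) = 2*R
p(-4) - y(-4, -15) = 2*(-4) - (-4 - 15) = -8 - 1*(-19) = -8 + 19 = 11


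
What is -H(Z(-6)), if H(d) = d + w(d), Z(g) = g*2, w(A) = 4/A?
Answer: 37/3 ≈ 12.333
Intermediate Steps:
Z(g) = 2*g
H(d) = d + 4/d
-H(Z(-6)) = -(2*(-6) + 4/((2*(-6)))) = -(-12 + 4/(-12)) = -(-12 + 4*(-1/12)) = -(-12 - ⅓) = -1*(-37/3) = 37/3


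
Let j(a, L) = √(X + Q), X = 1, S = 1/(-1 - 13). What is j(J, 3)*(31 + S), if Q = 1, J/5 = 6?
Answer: 433*√2/14 ≈ 43.740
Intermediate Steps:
J = 30 (J = 5*6 = 30)
S = -1/14 (S = 1/(-14) = -1/14 ≈ -0.071429)
j(a, L) = √2 (j(a, L) = √(1 + 1) = √2)
j(J, 3)*(31 + S) = √2*(31 - 1/14) = √2*(433/14) = 433*√2/14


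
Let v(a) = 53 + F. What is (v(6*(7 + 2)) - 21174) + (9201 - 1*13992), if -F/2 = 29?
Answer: -25970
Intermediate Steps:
F = -58 (F = -2*29 = -58)
v(a) = -5 (v(a) = 53 - 58 = -5)
(v(6*(7 + 2)) - 21174) + (9201 - 1*13992) = (-5 - 21174) + (9201 - 1*13992) = -21179 + (9201 - 13992) = -21179 - 4791 = -25970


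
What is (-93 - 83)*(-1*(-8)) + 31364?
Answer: 29956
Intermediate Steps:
(-93 - 83)*(-1*(-8)) + 31364 = -176*8 + 31364 = -1408 + 31364 = 29956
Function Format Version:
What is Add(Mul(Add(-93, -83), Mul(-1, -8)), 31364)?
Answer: 29956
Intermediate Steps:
Add(Mul(Add(-93, -83), Mul(-1, -8)), 31364) = Add(Mul(-176, 8), 31364) = Add(-1408, 31364) = 29956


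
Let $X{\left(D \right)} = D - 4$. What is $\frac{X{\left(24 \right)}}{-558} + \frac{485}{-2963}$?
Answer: $- \frac{164945}{826677} \approx -0.19953$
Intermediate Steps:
$X{\left(D \right)} = -4 + D$ ($X{\left(D \right)} = D - 4 = -4 + D$)
$\frac{X{\left(24 \right)}}{-558} + \frac{485}{-2963} = \frac{-4 + 24}{-558} + \frac{485}{-2963} = 20 \left(- \frac{1}{558}\right) + 485 \left(- \frac{1}{2963}\right) = - \frac{10}{279} - \frac{485}{2963} = - \frac{164945}{826677}$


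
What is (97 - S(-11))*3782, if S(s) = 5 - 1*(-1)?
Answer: 344162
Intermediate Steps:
S(s) = 6 (S(s) = 5 + 1 = 6)
(97 - S(-11))*3782 = (97 - 1*6)*3782 = (97 - 6)*3782 = 91*3782 = 344162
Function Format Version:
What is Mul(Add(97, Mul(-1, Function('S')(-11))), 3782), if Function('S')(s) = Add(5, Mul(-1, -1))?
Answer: 344162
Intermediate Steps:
Function('S')(s) = 6 (Function('S')(s) = Add(5, 1) = 6)
Mul(Add(97, Mul(-1, Function('S')(-11))), 3782) = Mul(Add(97, Mul(-1, 6)), 3782) = Mul(Add(97, -6), 3782) = Mul(91, 3782) = 344162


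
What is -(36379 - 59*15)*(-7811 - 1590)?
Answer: 333679094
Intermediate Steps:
-(36379 - 59*15)*(-7811 - 1590) = -(36379 - 885)*(-9401) = -35494*(-9401) = -1*(-333679094) = 333679094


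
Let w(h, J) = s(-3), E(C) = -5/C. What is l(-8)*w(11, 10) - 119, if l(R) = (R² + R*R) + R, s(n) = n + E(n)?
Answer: -279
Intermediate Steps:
s(n) = n - 5/n
l(R) = R + 2*R² (l(R) = (R² + R²) + R = 2*R² + R = R + 2*R²)
w(h, J) = -4/3 (w(h, J) = -3 - 5/(-3) = -3 - 5*(-⅓) = -3 + 5/3 = -4/3)
l(-8)*w(11, 10) - 119 = -8*(1 + 2*(-8))*(-4/3) - 119 = -8*(1 - 16)*(-4/3) - 119 = -8*(-15)*(-4/3) - 119 = 120*(-4/3) - 119 = -160 - 119 = -279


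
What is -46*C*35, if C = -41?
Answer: 66010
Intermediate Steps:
-46*C*35 = -46*(-41)*35 = 1886*35 = 66010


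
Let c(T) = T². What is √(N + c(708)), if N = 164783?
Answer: √666047 ≈ 816.12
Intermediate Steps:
√(N + c(708)) = √(164783 + 708²) = √(164783 + 501264) = √666047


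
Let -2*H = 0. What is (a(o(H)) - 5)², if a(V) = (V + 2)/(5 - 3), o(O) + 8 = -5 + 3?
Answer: 81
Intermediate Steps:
H = 0 (H = -½*0 = 0)
o(O) = -10 (o(O) = -8 + (-5 + 3) = -8 - 2 = -10)
a(V) = 1 + V/2 (a(V) = (2 + V)/2 = (2 + V)*(½) = 1 + V/2)
(a(o(H)) - 5)² = ((1 + (½)*(-10)) - 5)² = ((1 - 5) - 5)² = (-4 - 5)² = (-9)² = 81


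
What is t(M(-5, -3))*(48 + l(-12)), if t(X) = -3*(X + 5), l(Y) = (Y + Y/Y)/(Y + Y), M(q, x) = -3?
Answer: -1163/4 ≈ -290.75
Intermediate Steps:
l(Y) = (1 + Y)/(2*Y) (l(Y) = (Y + 1)/((2*Y)) = (1 + Y)*(1/(2*Y)) = (1 + Y)/(2*Y))
t(X) = -15 - 3*X (t(X) = -3*(5 + X) = -15 - 3*X)
t(M(-5, -3))*(48 + l(-12)) = (-15 - 3*(-3))*(48 + (1/2)*(1 - 12)/(-12)) = (-15 + 9)*(48 + (1/2)*(-1/12)*(-11)) = -6*(48 + 11/24) = -6*1163/24 = -1163/4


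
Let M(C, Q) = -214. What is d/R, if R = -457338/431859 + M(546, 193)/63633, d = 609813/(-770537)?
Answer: 5585985411736437/7498405503213620 ≈ 0.74496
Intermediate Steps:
d = -609813/770537 (d = 609813*(-1/770537) = -609813/770537 ≈ -0.79141)
R = -9731402260/9160161249 (R = -457338/431859 - 214/63633 = -457338*1/431859 - 214*1/63633 = -152446/143953 - 214/63633 = -9731402260/9160161249 ≈ -1.0624)
d/R = -609813/(770537*(-9731402260/9160161249)) = -609813/770537*(-9160161249/9731402260) = 5585985411736437/7498405503213620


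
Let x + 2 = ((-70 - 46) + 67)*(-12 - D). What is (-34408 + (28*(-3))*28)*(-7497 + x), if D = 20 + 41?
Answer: 144172720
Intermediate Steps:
D = 61
x = 3575 (x = -2 + ((-70 - 46) + 67)*(-12 - 1*61) = -2 + (-116 + 67)*(-12 - 61) = -2 - 49*(-73) = -2 + 3577 = 3575)
(-34408 + (28*(-3))*28)*(-7497 + x) = (-34408 + (28*(-3))*28)*(-7497 + 3575) = (-34408 - 84*28)*(-3922) = (-34408 - 2352)*(-3922) = -36760*(-3922) = 144172720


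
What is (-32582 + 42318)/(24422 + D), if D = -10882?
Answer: 2434/3385 ≈ 0.71905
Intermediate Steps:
(-32582 + 42318)/(24422 + D) = (-32582 + 42318)/(24422 - 10882) = 9736/13540 = 9736*(1/13540) = 2434/3385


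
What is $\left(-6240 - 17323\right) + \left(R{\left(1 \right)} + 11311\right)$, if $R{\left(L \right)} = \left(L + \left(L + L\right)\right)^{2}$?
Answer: $-12243$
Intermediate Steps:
$R{\left(L \right)} = 9 L^{2}$ ($R{\left(L \right)} = \left(L + 2 L\right)^{2} = \left(3 L\right)^{2} = 9 L^{2}$)
$\left(-6240 - 17323\right) + \left(R{\left(1 \right)} + 11311\right) = \left(-6240 - 17323\right) + \left(9 \cdot 1^{2} + 11311\right) = -23563 + \left(9 \cdot 1 + 11311\right) = -23563 + \left(9 + 11311\right) = -23563 + 11320 = -12243$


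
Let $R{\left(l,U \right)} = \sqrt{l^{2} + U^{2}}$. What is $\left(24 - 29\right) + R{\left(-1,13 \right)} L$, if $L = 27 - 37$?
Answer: $-5 - 10 \sqrt{170} \approx -135.38$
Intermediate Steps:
$R{\left(l,U \right)} = \sqrt{U^{2} + l^{2}}$
$L = -10$ ($L = 27 - 37 = -10$)
$\left(24 - 29\right) + R{\left(-1,13 \right)} L = \left(24 - 29\right) + \sqrt{13^{2} + \left(-1\right)^{2}} \left(-10\right) = \left(24 - 29\right) + \sqrt{169 + 1} \left(-10\right) = -5 + \sqrt{170} \left(-10\right) = -5 - 10 \sqrt{170}$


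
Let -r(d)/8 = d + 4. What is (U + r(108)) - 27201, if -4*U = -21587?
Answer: -90801/4 ≈ -22700.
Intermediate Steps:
r(d) = -32 - 8*d (r(d) = -8*(d + 4) = -8*(4 + d) = -32 - 8*d)
U = 21587/4 (U = -1/4*(-21587) = 21587/4 ≈ 5396.8)
(U + r(108)) - 27201 = (21587/4 + (-32 - 8*108)) - 27201 = (21587/4 + (-32 - 864)) - 27201 = (21587/4 - 896) - 27201 = 18003/4 - 27201 = -90801/4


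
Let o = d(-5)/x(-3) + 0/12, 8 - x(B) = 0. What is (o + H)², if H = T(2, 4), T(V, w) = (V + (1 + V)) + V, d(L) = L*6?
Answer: 169/16 ≈ 10.563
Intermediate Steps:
x(B) = 8 (x(B) = 8 - 1*0 = 8 + 0 = 8)
d(L) = 6*L
T(V, w) = 1 + 3*V (T(V, w) = (1 + 2*V) + V = 1 + 3*V)
o = -15/4 (o = (6*(-5))/8 + 0/12 = -30*⅛ + 0*(1/12) = -15/4 + 0 = -15/4 ≈ -3.7500)
H = 7 (H = 1 + 3*2 = 1 + 6 = 7)
(o + H)² = (-15/4 + 7)² = (13/4)² = 169/16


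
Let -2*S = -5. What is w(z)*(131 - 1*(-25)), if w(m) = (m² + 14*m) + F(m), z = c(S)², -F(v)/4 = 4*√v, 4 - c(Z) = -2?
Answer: 265824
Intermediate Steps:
S = 5/2 (S = -½*(-5) = 5/2 ≈ 2.5000)
c(Z) = 6 (c(Z) = 4 - 1*(-2) = 4 + 2 = 6)
F(v) = -16*√v
z = 36 (z = 6² = 36)
w(m) = m² - 16*√m + 14*m (w(m) = (m² + 14*m) - 16*√m = m² - 16*√m + 14*m)
w(z)*(131 - 1*(-25)) = (36² - 16*√36 + 14*36)*(131 - 1*(-25)) = (1296 - 16*6 + 504)*(131 + 25) = (1296 - 96 + 504)*156 = 1704*156 = 265824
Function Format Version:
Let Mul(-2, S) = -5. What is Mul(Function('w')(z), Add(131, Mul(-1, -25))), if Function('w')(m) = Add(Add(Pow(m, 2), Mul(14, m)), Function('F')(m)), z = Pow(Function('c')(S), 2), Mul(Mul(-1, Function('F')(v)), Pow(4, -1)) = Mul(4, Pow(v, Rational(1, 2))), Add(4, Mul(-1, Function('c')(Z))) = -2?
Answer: 265824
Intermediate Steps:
S = Rational(5, 2) (S = Mul(Rational(-1, 2), -5) = Rational(5, 2) ≈ 2.5000)
Function('c')(Z) = 6 (Function('c')(Z) = Add(4, Mul(-1, -2)) = Add(4, 2) = 6)
Function('F')(v) = Mul(-16, Pow(v, Rational(1, 2))) (Function('F')(v) = Mul(-4, Mul(4, Pow(v, Rational(1, 2)))) = Mul(-16, Pow(v, Rational(1, 2))))
z = 36 (z = Pow(6, 2) = 36)
Function('w')(m) = Add(Pow(m, 2), Mul(-16, Pow(m, Rational(1, 2))), Mul(14, m)) (Function('w')(m) = Add(Add(Pow(m, 2), Mul(14, m)), Mul(-16, Pow(m, Rational(1, 2)))) = Add(Pow(m, 2), Mul(-16, Pow(m, Rational(1, 2))), Mul(14, m)))
Mul(Function('w')(z), Add(131, Mul(-1, -25))) = Mul(Add(Pow(36, 2), Mul(-16, Pow(36, Rational(1, 2))), Mul(14, 36)), Add(131, Mul(-1, -25))) = Mul(Add(1296, Mul(-16, 6), 504), Add(131, 25)) = Mul(Add(1296, -96, 504), 156) = Mul(1704, 156) = 265824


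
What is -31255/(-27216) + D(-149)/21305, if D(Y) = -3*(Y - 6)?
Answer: 19386949/16566768 ≈ 1.1702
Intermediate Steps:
D(Y) = 18 - 3*Y (D(Y) = -3*(-6 + Y) = 18 - 3*Y)
-31255/(-27216) + D(-149)/21305 = -31255/(-27216) + (18 - 3*(-149))/21305 = -31255*(-1/27216) + (18 + 447)*(1/21305) = 4465/3888 + 465*(1/21305) = 4465/3888 + 93/4261 = 19386949/16566768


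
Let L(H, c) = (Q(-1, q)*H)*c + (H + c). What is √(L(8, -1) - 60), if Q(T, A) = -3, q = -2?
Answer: I*√29 ≈ 5.3852*I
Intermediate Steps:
L(H, c) = H + c - 3*H*c (L(H, c) = (-3*H)*c + (H + c) = -3*H*c + (H + c) = H + c - 3*H*c)
√(L(8, -1) - 60) = √((8 - 1 - 3*8*(-1)) - 60) = √((8 - 1 + 24) - 60) = √(31 - 60) = √(-29) = I*√29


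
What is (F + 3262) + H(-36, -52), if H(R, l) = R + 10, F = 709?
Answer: 3945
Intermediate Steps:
H(R, l) = 10 + R
(F + 3262) + H(-36, -52) = (709 + 3262) + (10 - 36) = 3971 - 26 = 3945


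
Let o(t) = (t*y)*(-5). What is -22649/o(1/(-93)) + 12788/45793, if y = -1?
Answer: 4193759567/9955 ≈ 4.2127e+5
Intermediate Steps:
o(t) = 5*t (o(t) = (t*(-1))*(-5) = -t*(-5) = 5*t)
-22649/o(1/(-93)) + 12788/45793 = -22649/(5/(-93)) + 12788/45793 = -22649/(5*(-1/93)) + 12788*(1/45793) = -22649/(-5/93) + 556/1991 = -22649*(-93/5) + 556/1991 = 2106357/5 + 556/1991 = 4193759567/9955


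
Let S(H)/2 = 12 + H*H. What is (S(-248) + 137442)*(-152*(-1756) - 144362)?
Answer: 31921088700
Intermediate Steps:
S(H) = 24 + 2*H² (S(H) = 2*(12 + H*H) = 2*(12 + H²) = 24 + 2*H²)
(S(-248) + 137442)*(-152*(-1756) - 144362) = ((24 + 2*(-248)²) + 137442)*(-152*(-1756) - 144362) = ((24 + 2*61504) + 137442)*(266912 - 144362) = ((24 + 123008) + 137442)*122550 = (123032 + 137442)*122550 = 260474*122550 = 31921088700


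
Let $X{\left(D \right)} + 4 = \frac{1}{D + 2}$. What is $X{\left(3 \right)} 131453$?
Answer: $- \frac{2497607}{5} \approx -4.9952 \cdot 10^{5}$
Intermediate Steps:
$X{\left(D \right)} = -4 + \frac{1}{2 + D}$ ($X{\left(D \right)} = -4 + \frac{1}{D + 2} = -4 + \frac{1}{2 + D}$)
$X{\left(3 \right)} 131453 = \frac{-7 - 12}{2 + 3} \cdot 131453 = \frac{-7 - 12}{5} \cdot 131453 = \frac{1}{5} \left(-19\right) 131453 = \left(- \frac{19}{5}\right) 131453 = - \frac{2497607}{5}$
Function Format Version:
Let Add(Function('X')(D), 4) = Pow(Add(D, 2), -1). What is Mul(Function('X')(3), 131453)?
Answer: Rational(-2497607, 5) ≈ -4.9952e+5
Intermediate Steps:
Function('X')(D) = Add(-4, Pow(Add(2, D), -1)) (Function('X')(D) = Add(-4, Pow(Add(D, 2), -1)) = Add(-4, Pow(Add(2, D), -1)))
Mul(Function('X')(3), 131453) = Mul(Mul(Pow(Add(2, 3), -1), Add(-7, Mul(-4, 3))), 131453) = Mul(Mul(Pow(5, -1), Add(-7, -12)), 131453) = Mul(Mul(Rational(1, 5), -19), 131453) = Mul(Rational(-19, 5), 131453) = Rational(-2497607, 5)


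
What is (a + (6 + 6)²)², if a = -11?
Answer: 17689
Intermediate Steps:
(a + (6 + 6)²)² = (-11 + (6 + 6)²)² = (-11 + 12²)² = (-11 + 144)² = 133² = 17689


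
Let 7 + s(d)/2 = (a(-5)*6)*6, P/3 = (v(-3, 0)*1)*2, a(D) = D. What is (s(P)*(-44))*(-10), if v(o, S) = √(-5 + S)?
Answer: -164560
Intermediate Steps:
P = 6*I*√5 (P = 3*((√(-5 + 0)*1)*2) = 3*((√(-5)*1)*2) = 3*(((I*√5)*1)*2) = 3*((I*√5)*2) = 3*(2*I*√5) = 6*I*√5 ≈ 13.416*I)
s(d) = -374 (s(d) = -14 + 2*(-5*6*6) = -14 + 2*(-30*6) = -14 + 2*(-180) = -14 - 360 = -374)
(s(P)*(-44))*(-10) = -374*(-44)*(-10) = 16456*(-10) = -164560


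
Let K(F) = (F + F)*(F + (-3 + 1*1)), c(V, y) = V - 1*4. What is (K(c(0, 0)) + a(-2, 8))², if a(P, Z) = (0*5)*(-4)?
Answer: 2304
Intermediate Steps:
a(P, Z) = 0 (a(P, Z) = 0*(-4) = 0)
c(V, y) = -4 + V (c(V, y) = V - 4 = -4 + V)
K(F) = 2*F*(-2 + F) (K(F) = (2*F)*(F + (-3 + 1)) = (2*F)*(F - 2) = (2*F)*(-2 + F) = 2*F*(-2 + F))
(K(c(0, 0)) + a(-2, 8))² = (2*(-4 + 0)*(-2 + (-4 + 0)) + 0)² = (2*(-4)*(-2 - 4) + 0)² = (2*(-4)*(-6) + 0)² = (48 + 0)² = 48² = 2304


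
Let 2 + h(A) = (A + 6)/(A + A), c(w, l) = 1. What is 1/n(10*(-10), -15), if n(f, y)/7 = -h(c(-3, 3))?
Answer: -2/21 ≈ -0.095238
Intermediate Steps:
h(A) = -2 + (6 + A)/(2*A) (h(A) = -2 + (A + 6)/(A + A) = -2 + (6 + A)/((2*A)) = -2 + (6 + A)*(1/(2*A)) = -2 + (6 + A)/(2*A))
n(f, y) = -21/2 (n(f, y) = 7*(-(-3/2 + 3/1)) = 7*(-(-3/2 + 3*1)) = 7*(-(-3/2 + 3)) = 7*(-1*3/2) = 7*(-3/2) = -21/2)
1/n(10*(-10), -15) = 1/(-21/2) = -2/21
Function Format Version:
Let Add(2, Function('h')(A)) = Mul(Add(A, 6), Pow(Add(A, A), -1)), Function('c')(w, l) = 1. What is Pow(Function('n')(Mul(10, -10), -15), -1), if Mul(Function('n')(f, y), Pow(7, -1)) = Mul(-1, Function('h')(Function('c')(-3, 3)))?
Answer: Rational(-2, 21) ≈ -0.095238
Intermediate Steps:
Function('h')(A) = Add(-2, Mul(Rational(1, 2), Pow(A, -1), Add(6, A))) (Function('h')(A) = Add(-2, Mul(Add(A, 6), Pow(Add(A, A), -1))) = Add(-2, Mul(Add(6, A), Pow(Mul(2, A), -1))) = Add(-2, Mul(Add(6, A), Mul(Rational(1, 2), Pow(A, -1)))) = Add(-2, Mul(Rational(1, 2), Pow(A, -1), Add(6, A))))
Function('n')(f, y) = Rational(-21, 2) (Function('n')(f, y) = Mul(7, Mul(-1, Add(Rational(-3, 2), Mul(3, Pow(1, -1))))) = Mul(7, Mul(-1, Add(Rational(-3, 2), Mul(3, 1)))) = Mul(7, Mul(-1, Add(Rational(-3, 2), 3))) = Mul(7, Mul(-1, Rational(3, 2))) = Mul(7, Rational(-3, 2)) = Rational(-21, 2))
Pow(Function('n')(Mul(10, -10), -15), -1) = Pow(Rational(-21, 2), -1) = Rational(-2, 21)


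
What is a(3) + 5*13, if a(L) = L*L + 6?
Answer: 80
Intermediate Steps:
a(L) = 6 + L² (a(L) = L² + 6 = 6 + L²)
a(3) + 5*13 = (6 + 3²) + 5*13 = (6 + 9) + 65 = 15 + 65 = 80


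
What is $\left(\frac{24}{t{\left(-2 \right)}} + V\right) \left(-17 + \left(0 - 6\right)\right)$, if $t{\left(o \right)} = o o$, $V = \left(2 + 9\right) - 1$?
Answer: $-368$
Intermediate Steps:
$V = 10$ ($V = 11 - 1 = 10$)
$t{\left(o \right)} = o^{2}$
$\left(\frac{24}{t{\left(-2 \right)}} + V\right) \left(-17 + \left(0 - 6\right)\right) = \left(\frac{24}{\left(-2\right)^{2}} + 10\right) \left(-17 + \left(0 - 6\right)\right) = \left(\frac{24}{4} + 10\right) \left(-17 + \left(0 - 6\right)\right) = \left(24 \cdot \frac{1}{4} + 10\right) \left(-17 - 6\right) = \left(6 + 10\right) \left(-23\right) = 16 \left(-23\right) = -368$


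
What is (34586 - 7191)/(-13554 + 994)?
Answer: -5479/2512 ≈ -2.1811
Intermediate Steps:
(34586 - 7191)/(-13554 + 994) = 27395/(-12560) = 27395*(-1/12560) = -5479/2512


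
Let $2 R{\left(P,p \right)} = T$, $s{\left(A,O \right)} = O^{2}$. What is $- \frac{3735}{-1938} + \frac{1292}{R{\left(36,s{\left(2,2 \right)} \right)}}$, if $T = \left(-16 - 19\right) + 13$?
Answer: $- \frac{820937}{7106} \approx -115.53$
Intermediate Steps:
$T = -22$ ($T = -35 + 13 = -22$)
$R{\left(P,p \right)} = -11$ ($R{\left(P,p \right)} = \frac{1}{2} \left(-22\right) = -11$)
$- \frac{3735}{-1938} + \frac{1292}{R{\left(36,s{\left(2,2 \right)} \right)}} = - \frac{3735}{-1938} + \frac{1292}{-11} = \left(-3735\right) \left(- \frac{1}{1938}\right) + 1292 \left(- \frac{1}{11}\right) = \frac{1245}{646} - \frac{1292}{11} = - \frac{820937}{7106}$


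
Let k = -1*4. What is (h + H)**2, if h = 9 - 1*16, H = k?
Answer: 121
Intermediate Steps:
k = -4
H = -4
h = -7 (h = 9 - 16 = -7)
(h + H)**2 = (-7 - 4)**2 = (-11)**2 = 121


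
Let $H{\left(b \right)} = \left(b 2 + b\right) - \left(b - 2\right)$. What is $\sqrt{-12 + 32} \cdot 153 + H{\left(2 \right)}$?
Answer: $6 + 306 \sqrt{5} \approx 690.24$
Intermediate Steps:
$H{\left(b \right)} = 2 + 2 b$ ($H{\left(b \right)} = \left(2 b + b\right) - \left(-2 + b\right) = 3 b - \left(-2 + b\right) = 2 + 2 b$)
$\sqrt{-12 + 32} \cdot 153 + H{\left(2 \right)} = \sqrt{-12 + 32} \cdot 153 + \left(2 + 2 \cdot 2\right) = \sqrt{20} \cdot 153 + \left(2 + 4\right) = 2 \sqrt{5} \cdot 153 + 6 = 306 \sqrt{5} + 6 = 6 + 306 \sqrt{5}$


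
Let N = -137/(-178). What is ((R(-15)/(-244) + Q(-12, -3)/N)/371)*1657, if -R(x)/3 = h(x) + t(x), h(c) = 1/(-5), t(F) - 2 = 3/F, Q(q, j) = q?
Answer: -1078140306/15502235 ≈ -69.547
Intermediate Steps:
t(F) = 2 + 3/F
h(c) = -⅕
R(x) = -27/5 - 9/x (R(x) = -3*(-⅕ + (2 + 3/x)) = -3*(9/5 + 3/x) = -27/5 - 9/x)
N = 137/178 (N = -137*(-1/178) = 137/178 ≈ 0.76966)
((R(-15)/(-244) + Q(-12, -3)/N)/371)*1657 = (((-27/5 - 9/(-15))/(-244) - 12/137/178)/371)*1657 = (((-27/5 - 9*(-1/15))*(-1/244) - 12*178/137)*(1/371))*1657 = (((-27/5 + ⅗)*(-1/244) - 2136/137)*(1/371))*1657 = ((-24/5*(-1/244) - 2136/137)*(1/371))*1657 = ((6/305 - 2136/137)*(1/371))*1657 = -650658/41785*1/371*1657 = -650658/15502235*1657 = -1078140306/15502235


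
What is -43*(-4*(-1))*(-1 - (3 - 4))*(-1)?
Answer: 0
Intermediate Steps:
-43*(-4*(-1))*(-1 - (3 - 4))*(-1) = -172*(-1 - 1*(-1))*(-1) = -172*(-1 + 1)*(-1) = -172*0*(-1) = -43*0*(-1) = 0*(-1) = 0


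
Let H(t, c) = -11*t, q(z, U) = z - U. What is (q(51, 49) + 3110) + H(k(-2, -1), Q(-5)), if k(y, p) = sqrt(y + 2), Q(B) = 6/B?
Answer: 3112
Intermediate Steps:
k(y, p) = sqrt(2 + y)
(q(51, 49) + 3110) + H(k(-2, -1), Q(-5)) = ((51 - 1*49) + 3110) - 11*sqrt(2 - 2) = ((51 - 49) + 3110) - 11*sqrt(0) = (2 + 3110) - 11*0 = 3112 + 0 = 3112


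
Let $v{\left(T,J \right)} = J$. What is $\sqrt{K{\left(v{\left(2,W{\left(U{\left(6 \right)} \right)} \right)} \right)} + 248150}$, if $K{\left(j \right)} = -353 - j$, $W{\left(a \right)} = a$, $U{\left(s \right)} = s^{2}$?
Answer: $3 \sqrt{27529} \approx 497.76$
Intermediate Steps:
$\sqrt{K{\left(v{\left(2,W{\left(U{\left(6 \right)} \right)} \right)} \right)} + 248150} = \sqrt{\left(-353 - 6^{2}\right) + 248150} = \sqrt{\left(-353 - 36\right) + 248150} = \sqrt{-389 + 248150} = \sqrt{247761} = 3 \sqrt{27529}$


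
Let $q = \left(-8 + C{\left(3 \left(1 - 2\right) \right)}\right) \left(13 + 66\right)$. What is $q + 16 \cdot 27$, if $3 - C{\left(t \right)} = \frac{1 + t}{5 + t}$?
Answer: $116$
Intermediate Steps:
$C{\left(t \right)} = 3 - \frac{1 + t}{5 + t}$
$q = -316$ ($q = \left(-8 + \frac{2 \left(7 + 3 \left(1 - 2\right)\right)}{5 + 3 \left(1 - 2\right)}\right) \left(13 + 66\right) = \left(-8 + \frac{2 \left(7 + 3 \left(-1\right)\right)}{5 + 3 \left(-1\right)}\right) 79 = \left(-8 + \frac{2 \left(7 - 3\right)}{5 - 3}\right) 79 = \left(-8 + 2 \cdot \frac{1}{2} \cdot 4\right) 79 = \left(-8 + 4\right) 79 = \left(-4\right) 79 = -316$)
$q + 16 \cdot 27 = -316 + 16 \cdot 27 = -316 + 432 = 116$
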